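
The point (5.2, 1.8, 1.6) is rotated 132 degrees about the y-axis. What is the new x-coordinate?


Rotation about y-axis: x' = x*cos(theta) + z*sin(theta)
= 5.2 * -0.6691 + 1.6 * 0.7431
= -2.2904


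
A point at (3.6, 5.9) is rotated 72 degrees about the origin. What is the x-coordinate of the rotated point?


x' = x*cos(theta) - y*sin(theta)
cos(72 deg) = 0.309, sin(72 deg) = 0.9511
x' = 3.6 * 0.309 - 5.9 * 0.9511
= 1.1125 - 5.6112
= -4.4988


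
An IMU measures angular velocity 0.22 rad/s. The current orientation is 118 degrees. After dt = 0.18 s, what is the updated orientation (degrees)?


delta_theta = w * dt = 0.22 * 0.18 = 0.0396 rad
= 2.2689 deg
theta_new = 118 + 2.2689 = 120.2689 deg


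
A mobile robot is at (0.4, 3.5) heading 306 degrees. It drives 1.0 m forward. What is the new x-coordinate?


x_new = x0 + d*cos(theta)
= 0.4 + 1.0*cos(306)
= 0.4 + 0.5878
= 0.9878


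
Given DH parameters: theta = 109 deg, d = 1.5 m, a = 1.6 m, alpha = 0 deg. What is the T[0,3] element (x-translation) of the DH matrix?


T[0,3] = a * cos(theta)
= 1.6 * cos(109 deg)
= 1.6 * -0.3256
= -0.5209


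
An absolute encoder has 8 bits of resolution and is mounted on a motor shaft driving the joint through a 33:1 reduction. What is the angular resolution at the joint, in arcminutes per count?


counts = 2^8 = 256
effective counts at joint = 256 * 33 = 8448
resolution = 360*60 / 8448
= 2.5568 arcmin/count


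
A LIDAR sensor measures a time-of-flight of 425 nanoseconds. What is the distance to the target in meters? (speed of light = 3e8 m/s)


tof = 425 ns = 4.25e-07 s
dist = c * tof / 2
= 3e8 * 4.25e-07 / 2
= 63.75 m


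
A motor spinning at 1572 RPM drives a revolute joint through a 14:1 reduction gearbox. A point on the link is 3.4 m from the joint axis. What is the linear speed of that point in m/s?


omega_motor = 1572 * 2*pi/60 = 164.6195 rad/s
omega_joint = omega_motor / 14 = 11.7585 rad/s
v = omega_joint * r = 11.7585 * 3.4
= 39.979 m/s


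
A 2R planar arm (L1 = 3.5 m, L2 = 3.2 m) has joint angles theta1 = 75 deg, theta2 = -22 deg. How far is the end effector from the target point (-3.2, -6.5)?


End effector via forward kinematics:
x = L1*cos(t1) + L2*cos(t1+t2) = 2.8317
y = L1*sin(t1) + L2*sin(t1+t2) = 5.9364
Distance to target:
d = sqrt((-3.2 - 2.8317)^2 + (-6.5 - 5.9364)^2)
= sqrt(36.3811 + 154.6634)
= 13.8219 m


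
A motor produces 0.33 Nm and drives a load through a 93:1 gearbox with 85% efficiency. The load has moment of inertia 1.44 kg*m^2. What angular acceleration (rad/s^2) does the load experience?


tau_out = tau_motor * N * eta
= 0.33 * 93 * 0.85 = 26.0865 Nm
alpha = tau_out / I = 26.0865 / 1.44
= 18.1156 rad/s^2


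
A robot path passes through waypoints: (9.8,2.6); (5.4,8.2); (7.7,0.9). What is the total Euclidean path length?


Segment lengths:
  seg1 = sqrt((-4.4)^2 + (5.6)^2) = 7.1218
  seg2 = sqrt((2.3)^2 + (-7.3)^2) = 7.6538
Total = 14.7756


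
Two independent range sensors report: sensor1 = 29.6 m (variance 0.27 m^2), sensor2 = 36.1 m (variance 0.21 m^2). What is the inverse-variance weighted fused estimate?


w1 = (1/var1) / (1/var1 + 1/var2)
   = 3.7037 / (3.7037 + 4.7619) = 0.4375
w2 = 1 - w1 = 0.5625
fused = w1*s1 + w2*s2 = 12.95 + 20.3063
= 33.2563 m


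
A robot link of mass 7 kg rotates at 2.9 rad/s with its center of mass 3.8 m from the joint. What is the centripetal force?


F = m * omega^2 * r
= 7 * 2.9^2 * 3.8
= 7 * 8.41 * 3.8
= 223.706 N


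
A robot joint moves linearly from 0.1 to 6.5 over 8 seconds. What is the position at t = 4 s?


s = t/T = 4/8 = 0.5
p(t) = p0 + (pf-p0)*s
= 0.1 + (6.5 - 0.1) * 0.5
= 3.3


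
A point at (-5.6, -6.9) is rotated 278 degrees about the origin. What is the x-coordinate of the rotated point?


x' = x*cos(theta) - y*sin(theta)
cos(278 deg) = 0.1392, sin(278 deg) = -0.9903
x' = -5.6 * 0.1392 - -6.9 * -0.9903
= -0.7794 - 6.8328
= -7.6122


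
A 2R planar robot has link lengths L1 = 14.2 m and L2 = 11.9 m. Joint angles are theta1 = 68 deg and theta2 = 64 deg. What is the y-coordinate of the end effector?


Convert angles to radians: theta1 = 1.1868, theta2 = 1.117
y = L1*sin(theta1) + L2*sin(theta1+theta2)
y = 13.166 + 8.8434
y = 22.0094


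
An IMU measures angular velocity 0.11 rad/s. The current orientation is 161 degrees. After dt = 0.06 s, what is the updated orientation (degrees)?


delta_theta = w * dt = 0.11 * 0.06 = 0.0066 rad
= 0.3782 deg
theta_new = 161 + 0.3782 = 161.3782 deg


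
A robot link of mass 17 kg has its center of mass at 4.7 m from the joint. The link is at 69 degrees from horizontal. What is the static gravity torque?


tau = m*g*L*cos(angle)
= 17 * 9.81 * 4.7 * cos(69 deg)
= 17 * 9.81 * 4.7 * 0.3584
= 280.8956 Nm


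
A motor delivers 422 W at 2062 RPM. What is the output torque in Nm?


omega = 2062 * 2*pi/60 = 215.9321 rad/s
tau = P / omega = 422 / 215.9321
= 1.9543 Nm


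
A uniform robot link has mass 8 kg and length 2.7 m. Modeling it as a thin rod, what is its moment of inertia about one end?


I = (1/3) * m * L^2
= (1/3) * 8 * 2.7^2
= 0.333333 * 8 * 7.29
= 19.44 kg*m^2


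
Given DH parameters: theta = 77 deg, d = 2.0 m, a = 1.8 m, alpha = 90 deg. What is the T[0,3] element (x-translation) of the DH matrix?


T[0,3] = a * cos(theta)
= 1.8 * cos(77 deg)
= 1.8 * 0.225
= 0.4049


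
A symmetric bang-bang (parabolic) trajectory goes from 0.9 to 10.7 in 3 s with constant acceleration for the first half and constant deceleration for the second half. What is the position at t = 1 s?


Symmetric rest-to-rest: each phase covers (pf-p0)/2 in time T/2. 0.5*a*(T/2)^2 = (pf-p0)/2 => a = 4*(pf-p0)/T^2
a = 4*(10.7-0.9)/3^2 = 4.3556
t = 1 is in the acceleration phase (t <= T/2).
p = p0 + 0.5*a*t^2 = 0.9 + 0.5*4.3556*1^2
= 3.0778


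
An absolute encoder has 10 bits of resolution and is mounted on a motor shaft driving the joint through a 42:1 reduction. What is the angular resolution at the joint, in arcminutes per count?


counts = 2^10 = 1024
effective counts at joint = 1024 * 42 = 43008
resolution = 360*60 / 43008
= 0.5022 arcmin/count


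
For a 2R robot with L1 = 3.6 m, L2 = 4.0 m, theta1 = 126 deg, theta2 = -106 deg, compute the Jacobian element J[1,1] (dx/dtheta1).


J[1,1] = -L1*sin(t1) - L2*sin(t1+t2)
= -3.6*sin(126) - 4.0*sin(20)
= -4.2805


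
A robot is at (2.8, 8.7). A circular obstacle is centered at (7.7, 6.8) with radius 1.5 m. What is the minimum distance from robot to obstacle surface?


center_dist = sqrt((2.8-7.7)^2 + (8.7-6.8)^2)
= sqrt(24.01 + 3.61)
= 5.2555
min_dist = center_dist - radius = 5.2555 - 1.5 = 3.7555 m


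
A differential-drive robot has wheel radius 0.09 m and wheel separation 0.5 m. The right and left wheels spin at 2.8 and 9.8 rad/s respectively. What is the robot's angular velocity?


vR = r*wR = 0.09*2.8 = 0.252 m/s
vL = r*wL = 0.09*9.8 = 0.882 m/s
v = (vR+vL)/2 = 0.567 m/s
omega = (vR-vL)/L = -1.26 rad/s
angular velocity = -1.26 rad/s


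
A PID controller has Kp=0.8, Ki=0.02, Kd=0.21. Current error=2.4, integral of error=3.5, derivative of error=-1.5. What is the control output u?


u = Kp*e + Ki*int(e) + Kd*de/dt
= 0.8*2.4 + 0.02*3.5 + 0.21*(-1.5)
= 1.92 + 0.07 + -0.315
= 1.675


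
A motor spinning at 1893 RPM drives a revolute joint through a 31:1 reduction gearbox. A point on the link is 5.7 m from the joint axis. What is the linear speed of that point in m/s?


omega_motor = 1893 * 2*pi/60 = 198.2345 rad/s
omega_joint = omega_motor / 31 = 6.3947 rad/s
v = omega_joint * r = 6.3947 * 5.7
= 36.4496 m/s


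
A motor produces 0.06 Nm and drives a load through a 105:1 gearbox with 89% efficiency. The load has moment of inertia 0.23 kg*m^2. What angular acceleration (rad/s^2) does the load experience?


tau_out = tau_motor * N * eta
= 0.06 * 105 * 0.89 = 5.607 Nm
alpha = tau_out / I = 5.607 / 0.23
= 24.3783 rad/s^2


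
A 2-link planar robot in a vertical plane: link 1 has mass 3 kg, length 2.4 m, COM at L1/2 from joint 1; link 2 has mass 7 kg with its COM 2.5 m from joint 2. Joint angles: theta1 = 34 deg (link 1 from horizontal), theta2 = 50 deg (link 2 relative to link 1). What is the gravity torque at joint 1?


Horizontal distance from joint 1 to link-1 COM:
  x_c1 = (L1/2)*cos(t1) = 1.2 * 0.829 = 0.9948 m
Horizontal distance from joint 1 to link-2 COM:
  x_c2 = L1*cos(t1) + Lc2*cos(t1+t2)
       = 2.4*0.829 + 2.5*0.1045 = 2.251 m
tau1 = m1*g*x_c1 + m2*g*x_c2
     = 3*9.81*0.9948 + 7*9.81*2.251
     = 29.2783 + 154.5769
     = 183.8552 Nm


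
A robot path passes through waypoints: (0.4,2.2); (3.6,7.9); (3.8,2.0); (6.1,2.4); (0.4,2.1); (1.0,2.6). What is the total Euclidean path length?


Segment lengths:
  seg1 = sqrt((3.2)^2 + (5.7)^2) = 6.5368
  seg2 = sqrt((0.2)^2 + (-5.9)^2) = 5.9034
  seg3 = sqrt((2.3)^2 + (0.4)^2) = 2.3345
  seg4 = sqrt((-5.7)^2 + (-0.3)^2) = 5.7079
  seg5 = sqrt((0.6)^2 + (0.5)^2) = 0.781
Total = 21.2636


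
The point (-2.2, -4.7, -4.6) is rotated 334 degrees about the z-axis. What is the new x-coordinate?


Rotation about z-axis: x' = x*cos(theta) - y*sin(theta)
= -2.2 * 0.8988 - -4.7 * -0.4384
= -4.0377


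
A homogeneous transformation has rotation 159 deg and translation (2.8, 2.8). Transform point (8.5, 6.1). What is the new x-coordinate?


x' = cos(theta)*px - sin(theta)*py + tx
= -0.9336*8.5 - 0.3584*6.1 + 2.8
= -7.3215


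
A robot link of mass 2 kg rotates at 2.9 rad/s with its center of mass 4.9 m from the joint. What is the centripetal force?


F = m * omega^2 * r
= 2 * 2.9^2 * 4.9
= 2 * 8.41 * 4.9
= 82.418 N


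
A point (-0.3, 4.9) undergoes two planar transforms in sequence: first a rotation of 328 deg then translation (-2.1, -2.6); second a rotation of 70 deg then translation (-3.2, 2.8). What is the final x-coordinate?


After transform 1:
x1 = cos(328)*-0.3 - sin(328)*4.9 + -2.1 = 0.2422
y1 = sin(328)*-0.3 + cos(328)*4.9 + -2.6 = 1.7144
After transform 2:
x2 = cos(70)*0.2422 - sin(70)*1.7144 + -3.2
= -4.7282


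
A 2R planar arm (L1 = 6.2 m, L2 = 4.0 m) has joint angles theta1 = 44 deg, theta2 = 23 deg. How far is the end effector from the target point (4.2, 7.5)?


End effector via forward kinematics:
x = L1*cos(t1) + L2*cos(t1+t2) = 6.0228
y = L1*sin(t1) + L2*sin(t1+t2) = 7.9889
Distance to target:
d = sqrt((4.2 - 6.0228)^2 + (7.5 - 7.9889)^2)
= sqrt(3.3227 + 0.239)
= 1.8873 m


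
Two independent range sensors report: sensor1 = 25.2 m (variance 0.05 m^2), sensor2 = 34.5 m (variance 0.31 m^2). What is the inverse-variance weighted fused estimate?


w1 = (1/var1) / (1/var1 + 1/var2)
   = 20.0 / (20.0 + 3.2258) = 0.8611
w2 = 1 - w1 = 0.1389
fused = w1*s1 + w2*s2 = 21.7 + 4.7917
= 26.4917 m


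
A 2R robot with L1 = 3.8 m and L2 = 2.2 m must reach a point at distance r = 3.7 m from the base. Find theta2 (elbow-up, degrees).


cos(theta2) = (r^2 - L1^2 - L2^2) / (2*L1*L2)
cos(theta2) = (13.69 - 14.44 - 4.84) / 16.72
cos(theta2) = -0.33433
theta2 = 109.5318 degrees


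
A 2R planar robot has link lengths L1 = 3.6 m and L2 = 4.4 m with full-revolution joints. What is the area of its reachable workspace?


r_max = L1 + L2 = 8.0 m
r_min = |L1 - L2| = 0.8 m
Area = pi*(r_max^2 - r_min^2)
= pi*(64.0 - 0.64)
= pi * 63.36
= 199.0513 m^2


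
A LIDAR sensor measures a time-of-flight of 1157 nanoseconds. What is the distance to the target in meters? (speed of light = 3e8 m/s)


tof = 1157 ns = 1.157e-06 s
dist = c * tof / 2
= 3e8 * 1.157e-06 / 2
= 173.55 m


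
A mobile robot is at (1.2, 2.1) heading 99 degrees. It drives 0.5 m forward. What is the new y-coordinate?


y_new = y0 + d*sin(theta)
= 2.1 + 0.5*sin(99)
= 2.1 + 0.4938
= 2.5938


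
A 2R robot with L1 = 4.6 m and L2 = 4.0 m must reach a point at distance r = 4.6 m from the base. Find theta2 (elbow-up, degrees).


cos(theta2) = (r^2 - L1^2 - L2^2) / (2*L1*L2)
cos(theta2) = (21.16 - 21.16 - 16.0) / 36.8
cos(theta2) = -0.434783
theta2 = 115.7715 degrees


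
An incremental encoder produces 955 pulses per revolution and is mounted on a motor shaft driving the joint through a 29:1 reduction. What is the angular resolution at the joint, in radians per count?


counts per rev = 955
effective counts at joint = 955 * 29 = 27695
resolution = 2*pi / 27695
= 2.2687e-04 rad/count


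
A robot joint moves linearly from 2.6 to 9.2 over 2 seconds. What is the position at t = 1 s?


s = t/T = 1/2 = 0.5
p(t) = p0 + (pf-p0)*s
= 2.6 + (9.2 - 2.6) * 0.5
= 5.9


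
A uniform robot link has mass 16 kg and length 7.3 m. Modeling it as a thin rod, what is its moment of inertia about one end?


I = (1/3) * m * L^2
= (1/3) * 16 * 7.3^2
= 0.333333 * 16 * 53.29
= 284.2133 kg*m^2


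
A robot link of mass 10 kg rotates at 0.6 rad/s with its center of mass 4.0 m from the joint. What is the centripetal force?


F = m * omega^2 * r
= 10 * 0.6^2 * 4.0
= 10 * 0.36 * 4.0
= 14.4 N


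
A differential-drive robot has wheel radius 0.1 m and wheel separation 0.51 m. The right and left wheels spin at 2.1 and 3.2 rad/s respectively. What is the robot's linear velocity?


vR = r*wR = 0.1*2.1 = 0.21 m/s
vL = r*wL = 0.1*3.2 = 0.32 m/s
v = (vR+vL)/2 = 0.265 m/s
omega = (vR-vL)/L = -0.2157 rad/s
linear velocity = 0.265 m/s


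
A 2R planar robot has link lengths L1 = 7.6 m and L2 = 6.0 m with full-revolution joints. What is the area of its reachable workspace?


r_max = L1 + L2 = 13.6 m
r_min = |L1 - L2| = 1.6 m
Area = pi*(r_max^2 - r_min^2)
= pi*(184.96 - 2.56)
= pi * 182.4
= 573.0265 m^2


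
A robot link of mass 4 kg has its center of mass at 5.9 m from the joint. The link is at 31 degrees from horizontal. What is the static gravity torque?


tau = m*g*L*cos(angle)
= 4 * 9.81 * 5.9 * cos(31 deg)
= 4 * 9.81 * 5.9 * 0.8572
= 198.4479 Nm


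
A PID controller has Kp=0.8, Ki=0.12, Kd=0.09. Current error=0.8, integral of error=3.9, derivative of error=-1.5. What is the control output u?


u = Kp*e + Ki*int(e) + Kd*de/dt
= 0.8*0.8 + 0.12*3.9 + 0.09*(-1.5)
= 0.64 + 0.468 + -0.135
= 0.973


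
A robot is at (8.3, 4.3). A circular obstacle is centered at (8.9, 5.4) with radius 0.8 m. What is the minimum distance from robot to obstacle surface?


center_dist = sqrt((8.3-8.9)^2 + (4.3-5.4)^2)
= sqrt(0.36 + 1.21)
= 1.253
min_dist = center_dist - radius = 1.253 - 0.8 = 0.453 m


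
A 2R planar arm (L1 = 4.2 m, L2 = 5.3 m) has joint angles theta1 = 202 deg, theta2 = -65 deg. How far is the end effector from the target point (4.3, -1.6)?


End effector via forward kinematics:
x = L1*cos(t1) + L2*cos(t1+t2) = -7.7703
y = L1*sin(t1) + L2*sin(t1+t2) = 2.0412
Distance to target:
d = sqrt((4.3 - -7.7703)^2 + (-1.6 - 2.0412)^2)
= sqrt(145.6933 + 13.2587)
= 12.6076 m


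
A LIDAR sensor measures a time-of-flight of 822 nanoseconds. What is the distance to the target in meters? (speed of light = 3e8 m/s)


tof = 822 ns = 8.22e-07 s
dist = c * tof / 2
= 3e8 * 8.22e-07 / 2
= 123.3 m


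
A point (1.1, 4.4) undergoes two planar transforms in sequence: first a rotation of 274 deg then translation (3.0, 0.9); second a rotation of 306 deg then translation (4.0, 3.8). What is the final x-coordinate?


After transform 1:
x1 = cos(274)*1.1 - sin(274)*4.4 + 3.0 = 7.466
y1 = sin(274)*1.1 + cos(274)*4.4 + 0.9 = 0.1096
After transform 2:
x2 = cos(306)*7.466 - sin(306)*0.1096 + 4.0
= 8.4771


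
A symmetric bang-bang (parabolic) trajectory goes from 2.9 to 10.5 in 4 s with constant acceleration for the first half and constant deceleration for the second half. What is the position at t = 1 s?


Symmetric rest-to-rest: each phase covers (pf-p0)/2 in time T/2. 0.5*a*(T/2)^2 = (pf-p0)/2 => a = 4*(pf-p0)/T^2
a = 4*(10.5-2.9)/4^2 = 1.9
t = 1 is in the acceleration phase (t <= T/2).
p = p0 + 0.5*a*t^2 = 2.9 + 0.5*1.9*1^2
= 3.85


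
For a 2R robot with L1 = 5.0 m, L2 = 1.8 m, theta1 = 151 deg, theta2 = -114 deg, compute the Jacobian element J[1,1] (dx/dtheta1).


J[1,1] = -L1*sin(t1) - L2*sin(t1+t2)
= -5.0*sin(151) - 1.8*sin(37)
= -3.5073


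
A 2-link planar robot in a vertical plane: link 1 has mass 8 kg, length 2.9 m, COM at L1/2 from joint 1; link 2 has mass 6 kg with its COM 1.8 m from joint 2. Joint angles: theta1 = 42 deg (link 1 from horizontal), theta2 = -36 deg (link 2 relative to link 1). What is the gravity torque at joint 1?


Horizontal distance from joint 1 to link-1 COM:
  x_c1 = (L1/2)*cos(t1) = 1.45 * 0.7431 = 1.0776 m
Horizontal distance from joint 1 to link-2 COM:
  x_c2 = L1*cos(t1) + Lc2*cos(t1+t2)
       = 2.9*0.7431 + 1.8*0.9945 = 3.9453 m
tau1 = m1*g*x_c1 + m2*g*x_c2
     = 8*9.81*1.0776 + 6*9.81*3.9453
     = 84.5669 + 232.218
     = 316.7849 Nm


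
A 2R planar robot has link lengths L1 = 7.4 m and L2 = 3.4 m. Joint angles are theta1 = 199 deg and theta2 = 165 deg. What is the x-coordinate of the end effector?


Convert angles to radians: theta1 = 3.4732, theta2 = 2.8798
x = L1*cos(theta1) + L2*cos(theta1+theta2)
x = -6.9968 + 3.3917
x = -3.6051


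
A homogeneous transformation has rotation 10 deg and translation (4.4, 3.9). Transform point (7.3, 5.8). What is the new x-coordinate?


x' = cos(theta)*px - sin(theta)*py + tx
= 0.9848*7.3 - 0.1736*5.8 + 4.4
= 10.5819


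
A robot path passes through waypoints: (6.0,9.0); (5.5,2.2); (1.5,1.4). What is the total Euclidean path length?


Segment lengths:
  seg1 = sqrt((-0.5)^2 + (-6.8)^2) = 6.8184
  seg2 = sqrt((-4.0)^2 + (-0.8)^2) = 4.0792
Total = 10.8976


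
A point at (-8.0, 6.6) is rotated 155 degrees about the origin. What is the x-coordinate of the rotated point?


x' = x*cos(theta) - y*sin(theta)
cos(155 deg) = -0.9063, sin(155 deg) = 0.4226
x' = -8.0 * -0.9063 - 6.6 * 0.4226
= 7.2505 - 2.7893
= 4.4612


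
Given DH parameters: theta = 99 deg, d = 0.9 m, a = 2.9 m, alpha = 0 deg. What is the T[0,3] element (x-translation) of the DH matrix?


T[0,3] = a * cos(theta)
= 2.9 * cos(99 deg)
= 2.9 * -0.1564
= -0.4537


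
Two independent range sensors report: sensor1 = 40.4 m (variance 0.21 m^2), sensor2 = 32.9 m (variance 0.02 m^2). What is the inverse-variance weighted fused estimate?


w1 = (1/var1) / (1/var1 + 1/var2)
   = 4.7619 / (4.7619 + 50.0) = 0.087
w2 = 1 - w1 = 0.913
fused = w1*s1 + w2*s2 = 3.513 + 30.0391
= 33.5522 m


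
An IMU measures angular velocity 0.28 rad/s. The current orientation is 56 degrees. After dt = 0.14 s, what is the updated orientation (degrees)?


delta_theta = w * dt = 0.28 * 0.14 = 0.0392 rad
= 2.246 deg
theta_new = 56 + 2.246 = 58.246 deg


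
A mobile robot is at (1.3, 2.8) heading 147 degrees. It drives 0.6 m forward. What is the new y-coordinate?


y_new = y0 + d*sin(theta)
= 2.8 + 0.6*sin(147)
= 2.8 + 0.3268
= 3.1268


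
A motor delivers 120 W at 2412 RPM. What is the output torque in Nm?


omega = 2412 * 2*pi/60 = 252.584 rad/s
tau = P / omega = 120 / 252.584
= 0.4751 Nm


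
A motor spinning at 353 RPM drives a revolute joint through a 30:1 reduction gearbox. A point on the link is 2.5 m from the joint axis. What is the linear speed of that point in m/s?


omega_motor = 353 * 2*pi/60 = 36.9661 rad/s
omega_joint = omega_motor / 30 = 1.2322 rad/s
v = omega_joint * r = 1.2322 * 2.5
= 3.0805 m/s


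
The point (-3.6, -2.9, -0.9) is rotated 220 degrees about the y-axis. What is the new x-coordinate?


Rotation about y-axis: x' = x*cos(theta) + z*sin(theta)
= -3.6 * -0.766 + -0.9 * -0.6428
= 3.3363


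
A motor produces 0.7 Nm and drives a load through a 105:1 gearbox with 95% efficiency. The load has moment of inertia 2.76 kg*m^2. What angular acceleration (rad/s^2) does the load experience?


tau_out = tau_motor * N * eta
= 0.7 * 105 * 0.95 = 69.825 Nm
alpha = tau_out / I = 69.825 / 2.76
= 25.2989 rad/s^2


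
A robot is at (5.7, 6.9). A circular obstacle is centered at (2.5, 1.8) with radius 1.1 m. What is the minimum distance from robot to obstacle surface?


center_dist = sqrt((5.7-2.5)^2 + (6.9-1.8)^2)
= sqrt(10.24 + 26.01)
= 6.0208
min_dist = center_dist - radius = 6.0208 - 1.1 = 4.9208 m


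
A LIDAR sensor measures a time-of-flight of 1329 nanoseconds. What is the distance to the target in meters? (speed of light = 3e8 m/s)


tof = 1329 ns = 1.329e-06 s
dist = c * tof / 2
= 3e8 * 1.329e-06 / 2
= 199.35 m


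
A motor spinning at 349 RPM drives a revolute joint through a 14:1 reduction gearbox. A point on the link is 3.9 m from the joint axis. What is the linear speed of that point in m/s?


omega_motor = 349 * 2*pi/60 = 36.5472 rad/s
omega_joint = omega_motor / 14 = 2.6105 rad/s
v = omega_joint * r = 2.6105 * 3.9
= 10.181 m/s


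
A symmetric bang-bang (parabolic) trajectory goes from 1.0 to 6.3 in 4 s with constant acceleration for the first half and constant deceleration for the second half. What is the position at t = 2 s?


Symmetric rest-to-rest: each phase covers (pf-p0)/2 in time T/2. 0.5*a*(T/2)^2 = (pf-p0)/2 => a = 4*(pf-p0)/T^2
a = 4*(6.3-1.0)/4^2 = 1.325
t = 2 is in the acceleration phase (t <= T/2).
p = p0 + 0.5*a*t^2 = 1.0 + 0.5*1.325*2^2
= 3.65


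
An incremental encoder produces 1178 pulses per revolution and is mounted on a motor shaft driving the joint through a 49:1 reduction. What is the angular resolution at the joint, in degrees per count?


counts per rev = 1178
effective counts at joint = 1178 * 49 = 57722
resolution = 360 / 57722
= 0.0062 deg/count


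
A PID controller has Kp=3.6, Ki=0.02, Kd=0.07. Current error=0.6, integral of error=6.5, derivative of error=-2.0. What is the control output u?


u = Kp*e + Ki*int(e) + Kd*de/dt
= 3.6*0.6 + 0.02*6.5 + 0.07*(-2.0)
= 2.16 + 0.13 + -0.14
= 2.15


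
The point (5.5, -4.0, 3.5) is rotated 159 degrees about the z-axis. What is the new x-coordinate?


Rotation about z-axis: x' = x*cos(theta) - y*sin(theta)
= 5.5 * -0.9336 - -4.0 * 0.3584
= -3.7012


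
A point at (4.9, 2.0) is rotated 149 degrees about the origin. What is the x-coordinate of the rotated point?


x' = x*cos(theta) - y*sin(theta)
cos(149 deg) = -0.8572, sin(149 deg) = 0.515
x' = 4.9 * -0.8572 - 2.0 * 0.515
= -4.2001 - 1.0301
= -5.2302


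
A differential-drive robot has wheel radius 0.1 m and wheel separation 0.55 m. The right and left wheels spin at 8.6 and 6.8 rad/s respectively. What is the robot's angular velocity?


vR = r*wR = 0.1*8.6 = 0.86 m/s
vL = r*wL = 0.1*6.8 = 0.68 m/s
v = (vR+vL)/2 = 0.77 m/s
omega = (vR-vL)/L = 0.3273 rad/s
angular velocity = 0.3273 rad/s


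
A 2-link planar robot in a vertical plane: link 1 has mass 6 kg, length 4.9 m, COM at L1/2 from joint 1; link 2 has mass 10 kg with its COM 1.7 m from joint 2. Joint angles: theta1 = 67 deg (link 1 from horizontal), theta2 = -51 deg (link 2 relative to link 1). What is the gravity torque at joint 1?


Horizontal distance from joint 1 to link-1 COM:
  x_c1 = (L1/2)*cos(t1) = 2.45 * 0.3907 = 0.9573 m
Horizontal distance from joint 1 to link-2 COM:
  x_c2 = L1*cos(t1) + Lc2*cos(t1+t2)
       = 4.9*0.3907 + 1.7*0.9613 = 3.5487 m
tau1 = m1*g*x_c1 + m2*g*x_c2
     = 6*9.81*0.9573 + 10*9.81*3.5487
     = 56.3462 + 348.1302
     = 404.4763 Nm


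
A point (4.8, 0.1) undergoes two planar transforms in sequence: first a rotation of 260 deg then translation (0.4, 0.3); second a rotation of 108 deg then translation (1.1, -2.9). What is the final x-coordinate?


After transform 1:
x1 = cos(260)*4.8 - sin(260)*0.1 + 0.4 = -0.335
y1 = sin(260)*4.8 + cos(260)*0.1 + 0.3 = -4.4444
After transform 2:
x2 = cos(108)*-0.335 - sin(108)*-4.4444 + 1.1
= 5.4304


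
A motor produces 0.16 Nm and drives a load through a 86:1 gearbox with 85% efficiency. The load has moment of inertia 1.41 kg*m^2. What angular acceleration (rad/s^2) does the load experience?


tau_out = tau_motor * N * eta
= 0.16 * 86 * 0.85 = 11.696 Nm
alpha = tau_out / I = 11.696 / 1.41
= 8.295 rad/s^2


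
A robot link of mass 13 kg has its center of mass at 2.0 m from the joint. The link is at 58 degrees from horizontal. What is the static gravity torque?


tau = m*g*L*cos(angle)
= 13 * 9.81 * 2.0 * cos(58 deg)
= 13 * 9.81 * 2.0 * 0.5299
= 135.1612 Nm


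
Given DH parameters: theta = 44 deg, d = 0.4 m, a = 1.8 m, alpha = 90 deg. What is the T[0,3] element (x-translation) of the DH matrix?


T[0,3] = a * cos(theta)
= 1.8 * cos(44 deg)
= 1.8 * 0.7193
= 1.2948


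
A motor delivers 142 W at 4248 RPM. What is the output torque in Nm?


omega = 4248 * 2*pi/60 = 444.8495 rad/s
tau = P / omega = 142 / 444.8495
= 0.3192 Nm


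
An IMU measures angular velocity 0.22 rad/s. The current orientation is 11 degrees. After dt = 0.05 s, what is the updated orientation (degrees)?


delta_theta = w * dt = 0.22 * 0.05 = 0.011 rad
= 0.6303 deg
theta_new = 11 + 0.6303 = 11.6303 deg


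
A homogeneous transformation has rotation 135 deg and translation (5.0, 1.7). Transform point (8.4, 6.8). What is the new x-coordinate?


x' = cos(theta)*px - sin(theta)*py + tx
= -0.7071*8.4 - 0.7071*6.8 + 5.0
= -5.748


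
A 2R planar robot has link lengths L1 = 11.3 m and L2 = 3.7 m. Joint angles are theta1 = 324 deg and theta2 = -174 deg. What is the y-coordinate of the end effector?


Convert angles to radians: theta1 = 5.6549, theta2 = -3.0369
y = L1*sin(theta1) + L2*sin(theta1+theta2)
y = -6.642 + 1.85
y = -4.792


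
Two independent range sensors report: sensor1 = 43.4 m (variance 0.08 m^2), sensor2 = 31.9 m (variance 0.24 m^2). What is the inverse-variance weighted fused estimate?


w1 = (1/var1) / (1/var1 + 1/var2)
   = 12.5 / (12.5 + 4.1667) = 0.75
w2 = 1 - w1 = 0.25
fused = w1*s1 + w2*s2 = 32.55 + 7.975
= 40.525 m


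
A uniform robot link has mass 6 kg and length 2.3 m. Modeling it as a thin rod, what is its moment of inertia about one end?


I = (1/3) * m * L^2
= (1/3) * 6 * 2.3^2
= 0.333333 * 6 * 5.29
= 10.58 kg*m^2


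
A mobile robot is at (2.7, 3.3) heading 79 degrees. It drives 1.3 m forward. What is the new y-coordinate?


y_new = y0 + d*sin(theta)
= 3.3 + 1.3*sin(79)
= 3.3 + 1.2761
= 4.5761


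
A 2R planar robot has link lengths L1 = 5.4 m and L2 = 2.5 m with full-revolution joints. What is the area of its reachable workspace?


r_max = L1 + L2 = 7.9 m
r_min = |L1 - L2| = 2.9 m
Area = pi*(r_max^2 - r_min^2)
= pi*(62.41 - 8.41)
= pi * 54.0
= 169.646 m^2


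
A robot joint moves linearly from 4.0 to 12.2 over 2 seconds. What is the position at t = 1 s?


s = t/T = 1/2 = 0.5
p(t) = p0 + (pf-p0)*s
= 4.0 + (12.2 - 4.0) * 0.5
= 8.1


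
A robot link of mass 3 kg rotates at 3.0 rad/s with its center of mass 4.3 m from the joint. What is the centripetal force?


F = m * omega^2 * r
= 3 * 3.0^2 * 4.3
= 3 * 9.0 * 4.3
= 116.1 N


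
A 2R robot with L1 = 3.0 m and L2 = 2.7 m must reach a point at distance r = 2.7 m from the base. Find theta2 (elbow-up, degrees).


cos(theta2) = (r^2 - L1^2 - L2^2) / (2*L1*L2)
cos(theta2) = (7.29 - 9.0 - 7.29) / 16.2
cos(theta2) = -0.555556
theta2 = 123.749 degrees


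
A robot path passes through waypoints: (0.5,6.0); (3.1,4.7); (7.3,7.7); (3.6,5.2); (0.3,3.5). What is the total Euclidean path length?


Segment lengths:
  seg1 = sqrt((2.6)^2 + (-1.3)^2) = 2.9069
  seg2 = sqrt((4.2)^2 + (3.0)^2) = 5.1614
  seg3 = sqrt((-3.7)^2 + (-2.5)^2) = 4.4654
  seg4 = sqrt((-3.3)^2 + (-1.7)^2) = 3.7121
Total = 16.2458


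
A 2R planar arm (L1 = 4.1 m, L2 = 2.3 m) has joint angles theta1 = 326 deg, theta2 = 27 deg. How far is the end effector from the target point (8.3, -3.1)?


End effector via forward kinematics:
x = L1*cos(t1) + L2*cos(t1+t2) = 5.6819
y = L1*sin(t1) + L2*sin(t1+t2) = -2.573
Distance to target:
d = sqrt((8.3 - 5.6819)^2 + (-3.1 - -2.573)^2)
= sqrt(6.8544 + 0.2777)
= 2.6706 m


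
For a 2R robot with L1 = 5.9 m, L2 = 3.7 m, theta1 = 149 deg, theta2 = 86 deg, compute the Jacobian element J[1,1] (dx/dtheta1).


J[1,1] = -L1*sin(t1) - L2*sin(t1+t2)
= -5.9*sin(149) - 3.7*sin(235)
= -0.0079


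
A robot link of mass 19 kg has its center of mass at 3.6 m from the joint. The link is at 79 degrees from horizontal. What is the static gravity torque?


tau = m*g*L*cos(angle)
= 19 * 9.81 * 3.6 * cos(79 deg)
= 19 * 9.81 * 3.6 * 0.1908
= 128.0336 Nm


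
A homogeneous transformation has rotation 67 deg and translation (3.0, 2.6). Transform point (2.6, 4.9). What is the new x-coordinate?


x' = cos(theta)*px - sin(theta)*py + tx
= 0.3907*2.6 - 0.9205*4.9 + 3.0
= -0.4946


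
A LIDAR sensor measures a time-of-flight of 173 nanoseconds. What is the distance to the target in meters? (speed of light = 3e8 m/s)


tof = 173 ns = 1.73e-07 s
dist = c * tof / 2
= 3e8 * 1.73e-07 / 2
= 25.95 m


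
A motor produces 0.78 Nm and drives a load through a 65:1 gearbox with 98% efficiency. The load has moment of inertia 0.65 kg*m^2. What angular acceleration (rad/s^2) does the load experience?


tau_out = tau_motor * N * eta
= 0.78 * 65 * 0.98 = 49.686 Nm
alpha = tau_out / I = 49.686 / 0.65
= 76.44 rad/s^2


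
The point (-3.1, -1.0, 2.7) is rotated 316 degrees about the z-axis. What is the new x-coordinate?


Rotation about z-axis: x' = x*cos(theta) - y*sin(theta)
= -3.1 * 0.7193 - -1.0 * -0.6947
= -2.9246


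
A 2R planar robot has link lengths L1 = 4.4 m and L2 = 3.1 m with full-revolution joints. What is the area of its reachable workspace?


r_max = L1 + L2 = 7.5 m
r_min = |L1 - L2| = 1.3 m
Area = pi*(r_max^2 - r_min^2)
= pi*(56.25 - 1.69)
= pi * 54.56
= 171.4053 m^2


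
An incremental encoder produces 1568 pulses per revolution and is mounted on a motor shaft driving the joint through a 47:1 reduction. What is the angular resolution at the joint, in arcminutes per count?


counts per rev = 1568
effective counts at joint = 1568 * 47 = 73696
resolution = 360*60 / 73696
= 0.2931 arcmin/count


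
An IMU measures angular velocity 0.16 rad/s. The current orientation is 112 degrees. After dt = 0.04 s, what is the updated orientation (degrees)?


delta_theta = w * dt = 0.16 * 0.04 = 0.0064 rad
= 0.3667 deg
theta_new = 112 + 0.3667 = 112.3667 deg


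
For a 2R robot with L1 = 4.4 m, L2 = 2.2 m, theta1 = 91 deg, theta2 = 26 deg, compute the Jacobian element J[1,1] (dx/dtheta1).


J[1,1] = -L1*sin(t1) - L2*sin(t1+t2)
= -4.4*sin(91) - 2.2*sin(117)
= -6.3595


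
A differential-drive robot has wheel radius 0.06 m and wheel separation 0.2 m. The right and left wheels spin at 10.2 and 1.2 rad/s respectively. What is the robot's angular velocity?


vR = r*wR = 0.06*10.2 = 0.612 m/s
vL = r*wL = 0.06*1.2 = 0.072 m/s
v = (vR+vL)/2 = 0.342 m/s
omega = (vR-vL)/L = 2.7 rad/s
angular velocity = 2.7 rad/s


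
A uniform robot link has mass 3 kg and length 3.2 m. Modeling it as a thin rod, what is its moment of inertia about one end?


I = (1/3) * m * L^2
= (1/3) * 3 * 3.2^2
= 0.333333 * 3 * 10.24
= 10.24 kg*m^2


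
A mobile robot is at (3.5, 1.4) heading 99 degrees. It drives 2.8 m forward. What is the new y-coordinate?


y_new = y0 + d*sin(theta)
= 1.4 + 2.8*sin(99)
= 1.4 + 2.7655
= 4.1655


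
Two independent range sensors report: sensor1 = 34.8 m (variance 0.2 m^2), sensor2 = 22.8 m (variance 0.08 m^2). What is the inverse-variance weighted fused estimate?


w1 = (1/var1) / (1/var1 + 1/var2)
   = 5.0 / (5.0 + 12.5) = 0.2857
w2 = 1 - w1 = 0.7143
fused = w1*s1 + w2*s2 = 9.9429 + 16.2857
= 26.2286 m


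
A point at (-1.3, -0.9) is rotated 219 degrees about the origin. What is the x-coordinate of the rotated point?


x' = x*cos(theta) - y*sin(theta)
cos(219 deg) = -0.7771, sin(219 deg) = -0.6293
x' = -1.3 * -0.7771 - -0.9 * -0.6293
= 1.0103 - 0.5664
= 0.4439


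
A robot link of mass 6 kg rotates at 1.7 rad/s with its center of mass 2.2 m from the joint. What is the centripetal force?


F = m * omega^2 * r
= 6 * 1.7^2 * 2.2
= 6 * 2.89 * 2.2
= 38.148 N


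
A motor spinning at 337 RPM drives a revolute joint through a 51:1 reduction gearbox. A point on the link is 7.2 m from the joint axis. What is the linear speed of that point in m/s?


omega_motor = 337 * 2*pi/60 = 35.2906 rad/s
omega_joint = omega_motor / 51 = 0.692 rad/s
v = omega_joint * r = 0.692 * 7.2
= 4.9822 m/s


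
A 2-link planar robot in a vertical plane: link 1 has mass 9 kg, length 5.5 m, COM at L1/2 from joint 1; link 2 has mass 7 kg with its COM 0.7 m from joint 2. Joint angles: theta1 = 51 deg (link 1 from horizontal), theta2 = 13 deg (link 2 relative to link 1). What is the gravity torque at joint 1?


Horizontal distance from joint 1 to link-1 COM:
  x_c1 = (L1/2)*cos(t1) = 2.75 * 0.6293 = 1.7306 m
Horizontal distance from joint 1 to link-2 COM:
  x_c2 = L1*cos(t1) + Lc2*cos(t1+t2)
       = 5.5*0.6293 + 0.7*0.4384 = 3.7681 m
tau1 = m1*g*x_c1 + m2*g*x_c2
     = 9*9.81*1.7306 + 7*9.81*3.7681
     = 152.7974 + 258.7569
     = 411.5544 Nm


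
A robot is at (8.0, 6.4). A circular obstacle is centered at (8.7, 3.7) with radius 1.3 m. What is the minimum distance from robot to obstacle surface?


center_dist = sqrt((8.0-8.7)^2 + (6.4-3.7)^2)
= sqrt(0.49 + 7.29)
= 2.7893
min_dist = center_dist - radius = 2.7893 - 1.3 = 1.4893 m


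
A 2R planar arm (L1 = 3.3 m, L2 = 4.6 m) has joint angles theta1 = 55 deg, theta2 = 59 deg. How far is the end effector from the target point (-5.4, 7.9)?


End effector via forward kinematics:
x = L1*cos(t1) + L2*cos(t1+t2) = 0.0218
y = L1*sin(t1) + L2*sin(t1+t2) = 6.9055
Distance to target:
d = sqrt((-5.4 - 0.0218)^2 + (7.9 - 6.9055)^2)
= sqrt(29.3961 + 0.989)
= 5.5123 m


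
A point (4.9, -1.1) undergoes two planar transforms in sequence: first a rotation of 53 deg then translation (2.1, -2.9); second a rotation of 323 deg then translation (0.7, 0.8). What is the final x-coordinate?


After transform 1:
x1 = cos(53)*4.9 - sin(53)*-1.1 + 2.1 = 5.9274
y1 = sin(53)*4.9 + cos(53)*-1.1 + -2.9 = 0.3513
After transform 2:
x2 = cos(323)*5.9274 - sin(323)*0.3513 + 0.7
= 5.6453


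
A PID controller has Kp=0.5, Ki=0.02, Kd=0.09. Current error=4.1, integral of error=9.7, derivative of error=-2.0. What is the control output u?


u = Kp*e + Ki*int(e) + Kd*de/dt
= 0.5*4.1 + 0.02*9.7 + 0.09*(-2.0)
= 2.05 + 0.194 + -0.18
= 2.064


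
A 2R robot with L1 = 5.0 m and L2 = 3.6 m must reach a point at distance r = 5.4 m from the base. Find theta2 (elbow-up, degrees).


cos(theta2) = (r^2 - L1^2 - L2^2) / (2*L1*L2)
cos(theta2) = (29.16 - 25.0 - 12.96) / 36.0
cos(theta2) = -0.244444
theta2 = 104.149 degrees


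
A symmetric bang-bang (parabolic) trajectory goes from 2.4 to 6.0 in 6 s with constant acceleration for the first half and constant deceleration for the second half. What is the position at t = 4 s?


Symmetric rest-to-rest: each phase covers (pf-p0)/2 in time T/2. 0.5*a*(T/2)^2 = (pf-p0)/2 => a = 4*(pf-p0)/T^2
a = 4*(6.0-2.4)/6^2 = 0.4
t = 4 is in the deceleration phase (t > T/2).
p = pf - 0.5*a*(T-t)^2 = 6.0 - 0.5*0.4*2^2
= 5.2


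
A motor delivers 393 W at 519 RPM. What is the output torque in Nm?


omega = 519 * 2*pi/60 = 54.3496 rad/s
tau = P / omega = 393 / 54.3496
= 7.231 Nm


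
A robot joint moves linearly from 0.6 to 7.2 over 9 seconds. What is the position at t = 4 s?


s = t/T = 4/9 = 0.4444
p(t) = p0 + (pf-p0)*s
= 0.6 + (7.2 - 0.6) * 0.4444
= 3.5333


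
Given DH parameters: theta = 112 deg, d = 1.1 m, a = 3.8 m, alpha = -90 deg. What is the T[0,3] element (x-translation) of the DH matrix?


T[0,3] = a * cos(theta)
= 3.8 * cos(112 deg)
= 3.8 * -0.3746
= -1.4235


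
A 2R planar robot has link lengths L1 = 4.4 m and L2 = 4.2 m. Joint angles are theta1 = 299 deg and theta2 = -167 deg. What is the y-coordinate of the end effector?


Convert angles to radians: theta1 = 5.2185, theta2 = -2.9147
y = L1*sin(theta1) + L2*sin(theta1+theta2)
y = -3.8483 + 3.1212
y = -0.7271


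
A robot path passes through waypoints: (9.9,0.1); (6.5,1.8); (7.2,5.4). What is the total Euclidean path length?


Segment lengths:
  seg1 = sqrt((-3.4)^2 + (1.7)^2) = 3.8013
  seg2 = sqrt((0.7)^2 + (3.6)^2) = 3.6674
Total = 7.4687


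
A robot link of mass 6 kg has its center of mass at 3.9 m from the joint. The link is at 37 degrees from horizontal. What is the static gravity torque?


tau = m*g*L*cos(angle)
= 6 * 9.81 * 3.9 * cos(37 deg)
= 6 * 9.81 * 3.9 * 0.7986
= 183.33 Nm


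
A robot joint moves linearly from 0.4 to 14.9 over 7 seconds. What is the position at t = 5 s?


s = t/T = 5/7 = 0.7143
p(t) = p0 + (pf-p0)*s
= 0.4 + (14.9 - 0.4) * 0.7143
= 10.7571


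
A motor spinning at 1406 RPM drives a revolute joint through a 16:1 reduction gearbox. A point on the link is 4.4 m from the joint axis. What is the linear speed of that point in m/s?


omega_motor = 1406 * 2*pi/60 = 147.236 rad/s
omega_joint = omega_motor / 16 = 9.2022 rad/s
v = omega_joint * r = 9.2022 * 4.4
= 40.4899 m/s


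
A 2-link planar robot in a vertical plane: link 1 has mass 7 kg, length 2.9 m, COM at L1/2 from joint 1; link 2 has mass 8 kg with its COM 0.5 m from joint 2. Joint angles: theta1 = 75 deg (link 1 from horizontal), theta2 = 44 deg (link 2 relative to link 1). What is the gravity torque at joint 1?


Horizontal distance from joint 1 to link-1 COM:
  x_c1 = (L1/2)*cos(t1) = 1.45 * 0.2588 = 0.3753 m
Horizontal distance from joint 1 to link-2 COM:
  x_c2 = L1*cos(t1) + Lc2*cos(t1+t2)
       = 2.9*0.2588 + 0.5*-0.4848 = 0.5082 m
tau1 = m1*g*x_c1 + m2*g*x_c2
     = 7*9.81*0.3753 + 8*9.81*0.5082
     = 25.771 + 39.8812
     = 65.6522 Nm


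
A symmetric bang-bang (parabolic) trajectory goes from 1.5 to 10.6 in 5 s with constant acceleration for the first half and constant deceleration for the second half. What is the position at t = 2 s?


Symmetric rest-to-rest: each phase covers (pf-p0)/2 in time T/2. 0.5*a*(T/2)^2 = (pf-p0)/2 => a = 4*(pf-p0)/T^2
a = 4*(10.6-1.5)/5^2 = 1.456
t = 2 is in the acceleration phase (t <= T/2).
p = p0 + 0.5*a*t^2 = 1.5 + 0.5*1.456*2^2
= 4.412


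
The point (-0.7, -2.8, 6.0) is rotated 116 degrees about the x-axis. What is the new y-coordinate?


Rotation about x-axis: y' = y*cos(theta) - z*sin(theta)
= -2.8 * -0.4384 - 6.0 * 0.8988
= -4.1653


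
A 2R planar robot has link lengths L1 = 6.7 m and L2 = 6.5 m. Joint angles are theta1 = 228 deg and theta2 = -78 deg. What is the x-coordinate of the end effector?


Convert angles to radians: theta1 = 3.9794, theta2 = -1.3614
x = L1*cos(theta1) + L2*cos(theta1+theta2)
x = -4.4832 + -5.6292
x = -10.1123


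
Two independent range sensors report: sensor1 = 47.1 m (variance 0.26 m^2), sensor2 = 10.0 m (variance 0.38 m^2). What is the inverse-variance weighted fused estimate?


w1 = (1/var1) / (1/var1 + 1/var2)
   = 3.8462 / (3.8462 + 2.6316) = 0.5938
w2 = 1 - w1 = 0.4062
fused = w1*s1 + w2*s2 = 27.9656 + 4.0625
= 32.0281 m


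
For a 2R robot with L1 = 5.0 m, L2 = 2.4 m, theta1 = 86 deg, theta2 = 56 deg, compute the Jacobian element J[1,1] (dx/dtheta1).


J[1,1] = -L1*sin(t1) - L2*sin(t1+t2)
= -5.0*sin(86) - 2.4*sin(142)
= -6.4654


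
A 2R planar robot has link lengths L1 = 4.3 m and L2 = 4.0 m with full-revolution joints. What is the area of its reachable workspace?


r_max = L1 + L2 = 8.3 m
r_min = |L1 - L2| = 0.3 m
Area = pi*(r_max^2 - r_min^2)
= pi*(68.89 - 0.09)
= pi * 68.8
= 216.1416 m^2


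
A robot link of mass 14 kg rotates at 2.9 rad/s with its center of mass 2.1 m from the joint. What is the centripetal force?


F = m * omega^2 * r
= 14 * 2.9^2 * 2.1
= 14 * 8.41 * 2.1
= 247.254 N


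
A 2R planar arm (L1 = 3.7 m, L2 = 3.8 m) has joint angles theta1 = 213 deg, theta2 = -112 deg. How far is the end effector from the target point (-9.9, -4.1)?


End effector via forward kinematics:
x = L1*cos(t1) + L2*cos(t1+t2) = -3.8282
y = L1*sin(t1) + L2*sin(t1+t2) = 1.715
Distance to target:
d = sqrt((-9.9 - -3.8282)^2 + (-4.1 - 1.715)^2)
= sqrt(36.8673 + 33.8144)
= 8.4072 m


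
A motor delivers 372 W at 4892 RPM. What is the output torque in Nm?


omega = 4892 * 2*pi/60 = 512.289 rad/s
tau = P / omega = 372 / 512.289
= 0.7262 Nm
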